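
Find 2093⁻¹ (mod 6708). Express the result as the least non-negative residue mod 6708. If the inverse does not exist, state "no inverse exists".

Euclidean algorithm on 6708, 2093:
6708 = 3×2093 + 429
2093 = 4×429 + 377
429 = 1×377 + 52
377 = 7×52 + 13
52 = 4×13 + 0
Since gcd = 13 > 1, 2093 is not a unit mod 6708.

no inverse exists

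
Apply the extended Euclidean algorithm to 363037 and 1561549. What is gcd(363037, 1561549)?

1

Apply Euclid's algorithm to 1561549 and 363037:
1561549 = 4×363037 + 109401
363037 = 3×109401 + 34834
109401 = 3×34834 + 4899
34834 = 7×4899 + 541
4899 = 9×541 + 30
541 = 18×30 + 1
30 = 30×1 + 0
gcd(363037, 1561549) = 1.
Express as a combination:
1 = 541 − 18·30
1 = −18·4899 + 163·541
1 = 163·34834 − 1159·4899
1 = −1159·109401 + 3640·34834
1 = 3640·363037 − 12079·109401
1 = −12079·1561549 + 51956·363037
So 1 = (-12079)·1561549 + (51956)·363037.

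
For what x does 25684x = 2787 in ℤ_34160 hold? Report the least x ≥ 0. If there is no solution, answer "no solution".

no solution

gcd(25684, 34160):
34160 = 1*25684 + 8476
25684 = 3*8476 + 256
8476 = 33*256 + 28
256 = 9*28 + 4
28 = 7*4 + 0
gcd = 4, but 4 ∤ 2787, so the congruence has no solution.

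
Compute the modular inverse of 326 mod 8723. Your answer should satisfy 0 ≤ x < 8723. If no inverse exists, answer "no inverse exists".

7840

Run Euclid on (8723, 326):
8723 = 26·326 + 247
326 = 1·247 + 79
247 = 3·79 + 10
79 = 7·10 + 9
10 = 1·9 + 1
9 = 9·1 + 0
gcd = 1, so the inverse exists. Back-substitute:
1 = 10 − 9
1 = −79 + 8·10
1 = 8·247 − 25·79
1 = −25·326 + 33·247
1 = 33·8723 − 883·326
Thus 326·(-883) ≡ 1 (mod 8723); reducing, -883 mod 8723 = 7840.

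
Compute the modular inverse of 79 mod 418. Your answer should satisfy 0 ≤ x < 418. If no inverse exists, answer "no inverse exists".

127

Run Euclid on (418, 79):
418 = 5·79 + 23
79 = 3·23 + 10
23 = 2·10 + 3
10 = 3·3 + 1
3 = 3·1 + 0
Since gcd(79, 418) = 1, back-substitute to write 1 as a combination:
1 = 10 − 3·3
1 = −3·23 + 7·10
1 = 7·79 − 24·23
1 = −24·418 + 127·79
So 79·127 ≡ 1 (mod 418).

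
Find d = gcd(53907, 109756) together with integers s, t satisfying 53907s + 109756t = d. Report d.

1

Apply Euclid's algorithm to 109756 and 53907:
109756 = 2·53907 + 1942
53907 = 27·1942 + 1473
1942 = 1·1473 + 469
1473 = 3·469 + 66
469 = 7·66 + 7
66 = 9·7 + 3
7 = 2·3 + 1
3 = 3·1 + 0
gcd(53907, 109756) = 1.
Express as a combination:
1 = 7 − 2·3
1 = −2·66 + 19·7
1 = 19·469 − 135·66
1 = −135·1473 + 424·469
1 = 424·1942 − 559·1473
1 = −559·53907 + 15517·1942
1 = 15517·109756 − 31593·53907
So 1 = (15517)·109756 + (-31593)·53907.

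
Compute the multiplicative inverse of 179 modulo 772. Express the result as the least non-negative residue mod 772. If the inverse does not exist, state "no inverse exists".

703

Apply the Euclidean algorithm to 772 and 179:
772 = 4*179 + 56
179 = 3*56 + 11
56 = 5*11 + 1
11 = 11*1 + 0
Since gcd(179, 772) = 1, back-substitute to write 1 as a combination:
1 = 56 − 5·11
1 = −5·179 + 16·56
1 = 16·772 − 69·179
Thus 179·(-69) ≡ 1 (mod 772); reducing, -69 mod 772 = 703.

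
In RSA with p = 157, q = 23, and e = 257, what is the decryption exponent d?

φ(n) = (p−1)(q−1) = 156·22 = 3432.
Need d with 257·d ≡ 1 (mod 3432). Apply the extended Euclidean algorithm:
3432 = 13×257 + 91
257 = 2×91 + 75
91 = 1×75 + 16
75 = 4×16 + 11
16 = 1×11 + 5
11 = 2×5 + 1
5 = 5×1 + 0
Back-substitute:
1 = 11 − 2·5
1 = −2·16 + 3·11
1 = 3·75 − 14·16
1 = −14·91 + 17·75
1 = 17·257 − 48·91
1 = −48·3432 + 641·257
So 257·641 ≡ 1 (mod 3432), hence d = 641.

641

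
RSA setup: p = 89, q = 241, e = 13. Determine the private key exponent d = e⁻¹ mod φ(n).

φ(n) = (p−1)(q−1) = 88·240 = 21120.
Need d with 13·d ≡ 1 (mod 21120). Apply the extended Euclidean algorithm:
21120 = 1624×13 + 8
13 = 1×8 + 5
8 = 1×5 + 3
5 = 1×3 + 2
3 = 1×2 + 1
2 = 2×1 + 0
Back-substitute:
1 = 3 − 2
1 = −5 + 2·3
1 = 2·8 − 3·5
1 = −3·13 + 5·8
1 = 5·21120 − 8123·13
So 13·(-8123) ≡ 1 (mod 21120), hence d ≡ -8123 ≡ 12997 (mod 21120).

12997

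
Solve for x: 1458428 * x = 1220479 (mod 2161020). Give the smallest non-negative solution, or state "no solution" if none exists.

gcd(1458428, 2161020):
2161020 = 1*1458428 + 702592
1458428 = 2*702592 + 53244
702592 = 13*53244 + 10420
53244 = 5*10420 + 1144
10420 = 9*1144 + 124
1144 = 9*124 + 28
124 = 4*28 + 12
28 = 2*12 + 4
12 = 3*4 + 0
gcd = 4, but 4 ∤ 1220479, so the congruence has no solution.

no solution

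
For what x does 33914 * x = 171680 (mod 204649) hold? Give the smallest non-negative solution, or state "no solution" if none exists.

86948

First find gcd(33914, 204649):
204649 = 6×33914 + 1165
33914 = 29×1165 + 129
1165 = 9×129 + 4
129 = 32×4 + 1
4 = 4×1 + 0
gcd = 1, so a unique solution mod 204649 exists.
Back-substitute for the Bézout coefficients:
1 = 129 − 32·4
1 = −32·1165 + 289·129
1 = 289·33914 − 8413·1165
1 = −8413·204649 + 50767·33914
So 33914·(50767) ≡ 1 (mod 204649), giving 33914⁻¹ ≡ 50767.
x ≡ 33914⁻¹·171680 ≡ 50767·171680 ≡ 86948 (mod 204649).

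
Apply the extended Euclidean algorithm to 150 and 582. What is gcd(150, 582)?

Euclidean algorithm:
582 = 3×150 + 132
150 = 1×132 + 18
132 = 7×18 + 6
18 = 3×6 + 0
gcd(150, 582) = 6.
Express as a combination:
6 = 132 − 7·18
6 = −7·150 + 8·132
6 = 8·582 − 31·150
So 6 = (8)·582 + (-31)·150.

6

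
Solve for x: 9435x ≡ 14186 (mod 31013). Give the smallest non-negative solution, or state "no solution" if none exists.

First find gcd(9435, 31013):
31013 = 3×9435 + 2708
9435 = 3×2708 + 1311
2708 = 2×1311 + 86
1311 = 15×86 + 21
86 = 4×21 + 2
21 = 10×2 + 1
2 = 2×1 + 0
gcd = 1, so a unique solution mod 31013 exists.
Back-substitute for the Bézout coefficients:
1 = 21 − 10·2
1 = −10·86 + 41·21
1 = 41·1311 − 625·86
1 = −625·2708 + 1291·1311
1 = 1291·9435 − 4498·2708
1 = −4498·31013 + 14785·9435
So 9435·(14785) ≡ 1 (mod 31013), giving 9435⁻¹ ≡ 14785.
x ≡ 9435⁻¹·14186 ≡ 14785·14186 ≡ 30104 (mod 31013).

30104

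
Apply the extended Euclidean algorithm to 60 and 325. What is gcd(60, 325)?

5

Repeated division:
325 = 5*60 + 25
60 = 2*25 + 10
25 = 2*10 + 5
10 = 2*5 + 0
gcd(60, 325) = 5.
Working backward:
5 = 25 − 2·10
5 = −2·60 + 5·25
5 = 5·325 − 27·60
So 5 = (5)·325 + (-27)·60.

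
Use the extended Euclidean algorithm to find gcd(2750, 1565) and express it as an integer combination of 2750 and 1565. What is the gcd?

5

Apply Euclid's algorithm to 2750 and 1565:
2750 = 1×1565 + 1185
1565 = 1×1185 + 380
1185 = 3×380 + 45
380 = 8×45 + 20
45 = 2×20 + 5
20 = 4×5 + 0
gcd(2750, 1565) = 5.
Working backward:
5 = 45 − 2·20
5 = −2·380 + 17·45
5 = 17·1185 − 53·380
5 = −53·1565 + 70·1185
5 = 70·2750 − 123·1565
So 5 = (70)·2750 + (-123)·1565.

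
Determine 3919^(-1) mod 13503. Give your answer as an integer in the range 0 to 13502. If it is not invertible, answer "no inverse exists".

Run Euclid on (13503, 3919):
13503 = 3×3919 + 1746
3919 = 2×1746 + 427
1746 = 4×427 + 38
427 = 11×38 + 9
38 = 4×9 + 2
9 = 4×2 + 1
2 = 2×1 + 0
gcd = 1, so the inverse exists. Back-substitute:
1 = 9 − 4·2
1 = −4·38 + 17·9
1 = 17·427 − 191·38
1 = −191·1746 + 781·427
1 = 781·3919 − 1753·1746
1 = −1753·13503 + 6040·3919
So 3919·6040 ≡ 1 (mod 13503).

6040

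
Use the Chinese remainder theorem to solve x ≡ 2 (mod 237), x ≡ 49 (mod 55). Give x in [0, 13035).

1424

Write x = 2 + 237·k. Then 237·k ≡ 49 − 2 ≡ 47 (mod 55).
Need 237⁻¹ mod 55. Extended Euclid on (55, 17):
55 = 3×17 + 4
17 = 4×4 + 1
4 = 4×1 + 0
Back-substitute:
1 = 17 − 4·4
1 = −4·55 + 13·17
237⁻¹ ≡ 13 (mod 55), so k ≡ 13·47 ≡ 6 (mod 55).
x = 2 + 237·6 = 1424.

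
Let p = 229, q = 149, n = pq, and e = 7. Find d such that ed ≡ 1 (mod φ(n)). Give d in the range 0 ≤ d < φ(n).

24103

φ(n) = (p−1)(q−1) = 228·148 = 33744.
Need d with 7·d ≡ 1 (mod 33744). Apply the extended Euclidean algorithm:
33744 = 4820×7 + 4
7 = 1×4 + 3
4 = 1×3 + 1
3 = 3×1 + 0
Back-substitute:
1 = 4 − 3
1 = −7 + 2·4
1 = 2·33744 − 9641·7
So 7·(-9641) ≡ 1 (mod 33744), hence d ≡ -9641 ≡ 24103 (mod 33744).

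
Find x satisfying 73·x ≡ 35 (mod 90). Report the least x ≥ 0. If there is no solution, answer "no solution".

35

First find gcd(73, 90):
90 = 1×73 + 17
73 = 4×17 + 5
17 = 3×5 + 2
5 = 2×2 + 1
2 = 2×1 + 0
gcd = 1, so a unique solution mod 90 exists.
Back-substitute for the Bézout coefficients:
1 = 5 − 2·2
1 = −2·17 + 7·5
1 = 7·73 − 30·17
1 = −30·90 + 37·73
So 73·(37) ≡ 1 (mod 90), giving 73⁻¹ ≡ 37.
x ≡ 73⁻¹·35 ≡ 37·35 ≡ 35 (mod 90).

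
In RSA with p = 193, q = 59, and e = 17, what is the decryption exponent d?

10481

φ(n) = (p−1)(q−1) = 192·58 = 11136.
Need d with 17·d ≡ 1 (mod 11136). Apply the extended Euclidean algorithm:
11136 = 655·17 + 1
17 = 17·1 + 0
Back-substitute:
1 = 11136 − 655·17
So 17·(-655) ≡ 1 (mod 11136), hence d ≡ -655 ≡ 10481 (mod 11136).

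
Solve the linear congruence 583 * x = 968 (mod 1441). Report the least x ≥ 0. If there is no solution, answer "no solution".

First find gcd(583, 1441):
1441 = 2·583 + 275
583 = 2·275 + 33
275 = 8·33 + 11
33 = 3·11 + 0
gcd = 11 and 11 | 968, so solutions exist. Divide through by 11: 53x ≡ 88 (mod 131).
Now find 53⁻¹ mod 131:
131 = 2·53 + 25
53 = 2·25 + 3
25 = 8·3 + 1
3 = 3·1 + 0
Back-substitute:
1 = 25 − 8·3
1 = −8·53 + 17·25
1 = 17·131 − 42·53
So 53·(-42) ≡ 1 (mod 131), i.e. 53⁻¹ ≡ 89.
Then x ≡ 89·88 ≡ 103 (mod 131); the smallest non-negative solution is x = 103.

103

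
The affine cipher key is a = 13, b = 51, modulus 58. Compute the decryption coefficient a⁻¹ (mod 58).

Extended Euclidean algorithm:
58 = 4·13 + 6
13 = 2·6 + 1
6 = 6·1 + 0
Since gcd(13, 58) = 1, back-substitute to write 1 as a combination:
1 = 13 − 2·6
1 = −2·58 + 9·13
So 13·9 ≡ 1 (mod 58).

9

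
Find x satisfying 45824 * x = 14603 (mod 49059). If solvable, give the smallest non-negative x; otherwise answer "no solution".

34678

First find gcd(45824, 49059):
49059 = 1*45824 + 3235
45824 = 14*3235 + 534
3235 = 6*534 + 31
534 = 17*31 + 7
31 = 4*7 + 3
7 = 2*3 + 1
3 = 3*1 + 0
gcd = 1, so a unique solution mod 49059 exists.
Back-substitute for the Bézout coefficients:
1 = 7 − 2·3
1 = −2·31 + 9·7
1 = 9·534 − 155·31
1 = −155·3235 + 939·534
1 = 939·45824 − 13301·3235
1 = −13301·49059 + 14240·45824
So 45824·(14240) ≡ 1 (mod 49059), giving 45824⁻¹ ≡ 14240.
x ≡ 45824⁻¹·14603 ≡ 14240·14603 ≡ 34678 (mod 49059).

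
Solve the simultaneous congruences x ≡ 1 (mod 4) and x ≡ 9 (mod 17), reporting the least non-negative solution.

Write x = 1 + 4·k. Then 4·k ≡ 9 − 1 ≡ 8 (mod 17).
Need 4⁻¹ mod 17. Extended Euclid on (17, 4):
17 = 4×4 + 1
4 = 4×1 + 0
Back-substitute:
1 = 17 − 4·4
4⁻¹ ≡ 13 (mod 17), so k ≡ 13·8 ≡ 2 (mod 17).
x = 1 + 4·2 = 9.

9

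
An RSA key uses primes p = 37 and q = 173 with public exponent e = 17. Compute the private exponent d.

φ(n) = (p−1)(q−1) = 36·172 = 6192.
Need d with 17·d ≡ 1 (mod 6192). Apply the extended Euclidean algorithm:
6192 = 364×17 + 4
17 = 4×4 + 1
4 = 4×1 + 0
Back-substitute:
1 = 17 − 4·4
1 = −4·6192 + 1457·17
So 17·1457 ≡ 1 (mod 6192), hence d = 1457.

1457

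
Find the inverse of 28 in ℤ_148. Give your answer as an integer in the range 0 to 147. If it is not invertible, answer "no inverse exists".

no inverse exists

Compute gcd(28, 148):
148 = 5·28 + 8
28 = 3·8 + 4
8 = 2·4 + 0
Since gcd = 4 > 1, 28 is not a unit mod 148.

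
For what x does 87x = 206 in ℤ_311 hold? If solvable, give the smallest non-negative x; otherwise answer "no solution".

224

First find gcd(87, 311):
311 = 3×87 + 50
87 = 1×50 + 37
50 = 1×37 + 13
37 = 2×13 + 11
13 = 1×11 + 2
11 = 5×2 + 1
2 = 2×1 + 0
gcd = 1, so a unique solution mod 311 exists.
Back-substitute for the Bézout coefficients:
1 = 11 − 5·2
1 = −5·13 + 6·11
1 = 6·37 − 17·13
1 = −17·50 + 23·37
1 = 23·87 − 40·50
1 = −40·311 + 143·87
So 87·(143) ≡ 1 (mod 311), giving 87⁻¹ ≡ 143.
x ≡ 87⁻¹·206 ≡ 143·206 ≡ 224 (mod 311).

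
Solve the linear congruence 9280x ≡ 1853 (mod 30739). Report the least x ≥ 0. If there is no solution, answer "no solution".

15744

First find gcd(9280, 30739):
30739 = 3*9280 + 2899
9280 = 3*2899 + 583
2899 = 4*583 + 567
583 = 1*567 + 16
567 = 35*16 + 7
16 = 2*7 + 2
7 = 3*2 + 1
2 = 2*1 + 0
gcd = 1, so a unique solution mod 30739 exists.
Back-substitute for the Bézout coefficients:
1 = 7 − 3·2
1 = −3·16 + 7·7
1 = 7·567 − 248·16
1 = −248·583 + 255·567
1 = 255·2899 − 1268·583
1 = −1268·9280 + 4059·2899
1 = 4059·30739 − 13445·9280
So 9280·(-13445) ≡ 1 (mod 30739), giving 9280⁻¹ ≡ 17294.
x ≡ 9280⁻¹·1853 ≡ 17294·1853 ≡ 15744 (mod 30739).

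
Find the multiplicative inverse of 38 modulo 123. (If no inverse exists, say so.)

68

Extended Euclidean algorithm:
123 = 3*38 + 9
38 = 4*9 + 2
9 = 4*2 + 1
2 = 2*1 + 0
Since gcd(38, 123) = 1, back-substitute to write 1 as a combination:
1 = 9 − 4·2
1 = −4·38 + 17·9
1 = 17·123 − 55·38
Hence 38⁻¹ ≡ -55 ≡ 68 (mod 123).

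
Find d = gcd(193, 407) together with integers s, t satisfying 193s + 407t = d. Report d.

Euclidean algorithm:
407 = 2×193 + 21
193 = 9×21 + 4
21 = 5×4 + 1
4 = 4×1 + 0
gcd(193, 407) = 1.
Working backward:
1 = 21 − 5·4
1 = −5·193 + 46·21
1 = 46·407 − 97·193
So 1 = (46)·407 + (-97)·193.

1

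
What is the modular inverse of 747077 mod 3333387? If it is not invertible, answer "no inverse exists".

1845752

Run Euclid on (3333387, 747077):
3333387 = 4×747077 + 345079
747077 = 2×345079 + 56919
345079 = 6×56919 + 3565
56919 = 15×3565 + 3444
3565 = 1×3444 + 121
3444 = 28×121 + 56
121 = 2×56 + 9
56 = 6×9 + 2
9 = 4×2 + 1
2 = 2×1 + 0
The gcd is 1. Working backward:
1 = 9 − 4·2
1 = −4·56 + 25·9
1 = 25·121 − 54·56
1 = −54·3444 + 1537·121
1 = 1537·3565 − 1591·3444
1 = −1591·56919 + 25402·3565
1 = 25402·345079 − 154003·56919
1 = −154003·747077 + 333408·345079
1 = 333408·3333387 − 1487635·747077
So 747077·(-1487635) ≡ 1 (mod 3333387), and -1487635 ≡ 1845752 (mod 3333387).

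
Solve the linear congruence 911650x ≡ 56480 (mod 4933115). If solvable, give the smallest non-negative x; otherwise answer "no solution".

First find gcd(911650, 4933115):
4933115 = 5·911650 + 374865
911650 = 2·374865 + 161920
374865 = 2·161920 + 51025
161920 = 3·51025 + 8845
51025 = 5·8845 + 6800
8845 = 1·6800 + 2045
6800 = 3·2045 + 665
2045 = 3·665 + 50
665 = 13·50 + 15
50 = 3·15 + 5
15 = 3·5 + 0
gcd = 5 and 5 | 56480, so solutions exist. Divide through by 5: 182330x ≡ 11296 (mod 986623).
Now find 182330⁻¹ mod 986623:
986623 = 5·182330 + 74973
182330 = 2·74973 + 32384
74973 = 2·32384 + 10205
32384 = 3·10205 + 1769
10205 = 5·1769 + 1360
1769 = 1·1360 + 409
1360 = 3·409 + 133
409 = 3·133 + 10
133 = 13·10 + 3
10 = 3·3 + 1
3 = 3·1 + 0
Back-substitute:
1 = 10 − 3·3
1 = −3·133 + 40·10
1 = 40·409 − 123·133
1 = −123·1360 + 409·409
1 = 409·1769 − 532·1360
1 = −532·10205 + 3069·1769
1 = 3069·32384 − 9739·10205
1 = −9739·74973 + 22547·32384
1 = 22547·182330 − 54833·74973
1 = −54833·986623 + 296712·182330
So 182330⁻¹ ≡ 296712 (mod 986623).
Then x ≡ 296712·11296 ≡ 100421 (mod 986623); the smallest non-negative solution is x = 100421.

100421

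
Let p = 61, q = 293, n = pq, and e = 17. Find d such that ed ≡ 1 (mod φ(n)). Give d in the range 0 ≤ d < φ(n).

φ(n) = (p−1)(q−1) = 60·292 = 17520.
Need d with 17·d ≡ 1 (mod 17520). Apply the extended Euclidean algorithm:
17520 = 1030·17 + 10
17 = 1·10 + 7
10 = 1·7 + 3
7 = 2·3 + 1
3 = 3·1 + 0
Back-substitute:
1 = 7 − 2·3
1 = −2·10 + 3·7
1 = 3·17 − 5·10
1 = −5·17520 + 5153·17
So 17·5153 ≡ 1 (mod 17520), hence d = 5153.

5153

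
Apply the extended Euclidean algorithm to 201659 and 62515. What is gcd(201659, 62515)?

1

Repeated division:
201659 = 3·62515 + 14114
62515 = 4·14114 + 6059
14114 = 2·6059 + 1996
6059 = 3·1996 + 71
1996 = 28·71 + 8
71 = 8·8 + 7
8 = 1·7 + 1
7 = 7·1 + 0
gcd(201659, 62515) = 1.
Back-substituting:
1 = 8 − 7
1 = −71 + 9·8
1 = 9·1996 − 253·71
1 = −253·6059 + 768·1996
1 = 768·14114 − 1789·6059
1 = −1789·62515 + 7924·14114
1 = 7924·201659 − 25561·62515
So 1 = (7924)·201659 + (-25561)·62515.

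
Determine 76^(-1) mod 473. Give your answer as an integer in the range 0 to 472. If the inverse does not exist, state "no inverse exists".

Run Euclid on (473, 76):
473 = 6*76 + 17
76 = 4*17 + 8
17 = 2*8 + 1
8 = 8*1 + 0
The gcd is 1. Working backward:
1 = 17 − 2·8
1 = −2·76 + 9·17
1 = 9·473 − 56·76
Hence 76⁻¹ ≡ -56 ≡ 417 (mod 473).

417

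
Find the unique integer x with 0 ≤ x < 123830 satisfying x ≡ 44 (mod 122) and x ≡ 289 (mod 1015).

Write x = 44 + 122·k. Then 122·k ≡ 289 − 44 ≡ 245 (mod 1015).
Need 122⁻¹ mod 1015. Extended Euclid on (1015, 122):
1015 = 8·122 + 39
122 = 3·39 + 5
39 = 7·5 + 4
5 = 1·4 + 1
4 = 4·1 + 0
Back-substitute:
1 = 5 − 4
1 = −39 + 8·5
1 = 8·122 − 25·39
1 = −25·1015 + 208·122
122⁻¹ ≡ 208 (mod 1015), so k ≡ 208·245 ≡ 210 (mod 1015).
x = 44 + 122·210 = 25664.

25664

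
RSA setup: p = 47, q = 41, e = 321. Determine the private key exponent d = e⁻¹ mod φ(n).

321

φ(n) = (p−1)(q−1) = 46·40 = 1840.
Need d with 321·d ≡ 1 (mod 1840). Apply the extended Euclidean algorithm:
1840 = 5*321 + 235
321 = 1*235 + 86
235 = 2*86 + 63
86 = 1*63 + 23
63 = 2*23 + 17
23 = 1*17 + 6
17 = 2*6 + 5
6 = 1*5 + 1
5 = 5*1 + 0
Back-substitute:
1 = 6 − 5
1 = −17 + 3·6
1 = 3·23 − 4·17
1 = −4·63 + 11·23
1 = 11·86 − 15·63
1 = −15·235 + 41·86
1 = 41·321 − 56·235
1 = −56·1840 + 321·321
So 321·321 ≡ 1 (mod 1840), hence d = 321.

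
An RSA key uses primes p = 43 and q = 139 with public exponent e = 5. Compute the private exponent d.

φ(n) = (p−1)(q−1) = 42·138 = 5796.
Need d with 5·d ≡ 1 (mod 5796). Apply the extended Euclidean algorithm:
5796 = 1159×5 + 1
5 = 5×1 + 0
Back-substitute:
1 = 5796 − 1159·5
So 5·(-1159) ≡ 1 (mod 5796), hence d ≡ -1159 ≡ 4637 (mod 5796).

4637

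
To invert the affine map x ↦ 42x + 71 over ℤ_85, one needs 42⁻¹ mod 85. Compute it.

83

Run Euclid on (85, 42):
85 = 2×42 + 1
42 = 42×1 + 0
Since gcd(42, 85) = 1, back-substitute to write 1 as a combination:
1 = 85 − 2·42
Hence 42⁻¹ ≡ -2 ≡ 83 (mod 85).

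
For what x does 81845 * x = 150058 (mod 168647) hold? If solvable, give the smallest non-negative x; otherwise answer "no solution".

50292

First find gcd(81845, 168647):
168647 = 2*81845 + 4957
81845 = 16*4957 + 2533
4957 = 1*2533 + 2424
2533 = 1*2424 + 109
2424 = 22*109 + 26
109 = 4*26 + 5
26 = 5*5 + 1
5 = 5*1 + 0
gcd = 1, so a unique solution mod 168647 exists.
Back-substitute for the Bézout coefficients:
1 = 26 − 5·5
1 = −5·109 + 21·26
1 = 21·2424 − 467·109
1 = −467·2533 + 488·2424
1 = 488·4957 − 955·2533
1 = −955·81845 + 15768·4957
1 = 15768·168647 − 32491·81845
So 81845·(-32491) ≡ 1 (mod 168647), giving 81845⁻¹ ≡ 136156.
x ≡ 81845⁻¹·150058 ≡ 136156·150058 ≡ 50292 (mod 168647).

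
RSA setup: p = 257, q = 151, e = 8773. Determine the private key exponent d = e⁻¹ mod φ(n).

4237

φ(n) = (p−1)(q−1) = 256·150 = 38400.
Need d with 8773·d ≡ 1 (mod 38400). Apply the extended Euclidean algorithm:
38400 = 4*8773 + 3308
8773 = 2*3308 + 2157
3308 = 1*2157 + 1151
2157 = 1*1151 + 1006
1151 = 1*1006 + 145
1006 = 6*145 + 136
145 = 1*136 + 9
136 = 15*9 + 1
9 = 9*1 + 0
Back-substitute:
1 = 136 − 15·9
1 = −15·145 + 16·136
1 = 16·1006 − 111·145
1 = −111·1151 + 127·1006
1 = 127·2157 − 238·1151
1 = −238·3308 + 365·2157
1 = 365·8773 − 968·3308
1 = −968·38400 + 4237·8773
So 8773·4237 ≡ 1 (mod 38400), hence d = 4237.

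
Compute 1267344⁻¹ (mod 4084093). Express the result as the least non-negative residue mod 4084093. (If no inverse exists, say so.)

no inverse exists

Compute gcd(1267344, 4084093):
4084093 = 3*1267344 + 282061
1267344 = 4*282061 + 139100
282061 = 2*139100 + 3861
139100 = 36*3861 + 104
3861 = 37*104 + 13
104 = 8*13 + 0
The gcd is 13, not 1, hence no inverse exists.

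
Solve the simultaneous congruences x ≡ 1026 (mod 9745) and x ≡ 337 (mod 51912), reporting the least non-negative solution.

Write x = 1026 + 9745·k. Then 9745·k ≡ 337 − 1026 ≡ 51223 (mod 51912).
Need 9745⁻¹ mod 51912. Extended Euclid on (51912, 9745):
51912 = 5*9745 + 3187
9745 = 3*3187 + 184
3187 = 17*184 + 59
184 = 3*59 + 7
59 = 8*7 + 3
7 = 2*3 + 1
3 = 3*1 + 0
Back-substitute:
1 = 7 − 2·3
1 = −2·59 + 17·7
1 = 17·184 − 53·59
1 = −53·3187 + 918·184
1 = 918·9745 − 2807·3187
1 = −2807·51912 + 14953·9745
9745⁻¹ ≡ 14953 (mod 51912), so k ≡ 14953·51223 ≡ 27871 (mod 51912).
x = 1026 + 9745·27871 = 271603921.

271603921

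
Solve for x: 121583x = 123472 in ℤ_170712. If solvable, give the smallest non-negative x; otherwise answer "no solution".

13424

First find gcd(121583, 170712):
170712 = 1*121583 + 49129
121583 = 2*49129 + 23325
49129 = 2*23325 + 2479
23325 = 9*2479 + 1014
2479 = 2*1014 + 451
1014 = 2*451 + 112
451 = 4*112 + 3
112 = 37*3 + 1
3 = 3*1 + 0
gcd = 1, so a unique solution mod 170712 exists.
Back-substitute for the Bézout coefficients:
1 = 112 − 37·3
1 = −37·451 + 149·112
1 = 149·1014 − 335·451
1 = −335·2479 + 819·1014
1 = 819·23325 − 7706·2479
1 = −7706·49129 + 16231·23325
1 = 16231·121583 − 40168·49129
1 = −40168·170712 + 56399·121583
So 121583·(56399) ≡ 1 (mod 170712), giving 121583⁻¹ ≡ 56399.
x ≡ 121583⁻¹·123472 ≡ 56399·123472 ≡ 13424 (mod 170712).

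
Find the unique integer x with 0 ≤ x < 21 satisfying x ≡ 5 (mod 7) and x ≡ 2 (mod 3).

5

Write x = 5 + 7·k. Then 7·k ≡ 2 − 5 ≡ 0 (mod 3).
Need 7⁻¹ mod 3. Extended Euclid on (3, 1):
3 = 3×1 + 0
7⁻¹ ≡ 1 (mod 3), so k ≡ 1·0 ≡ 0 (mod 3).
x = 5 + 7·0 = 5.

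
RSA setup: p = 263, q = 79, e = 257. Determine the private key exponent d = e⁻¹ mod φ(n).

9065

φ(n) = (p−1)(q−1) = 262·78 = 20436.
Need d with 257·d ≡ 1 (mod 20436). Apply the extended Euclidean algorithm:
20436 = 79×257 + 133
257 = 1×133 + 124
133 = 1×124 + 9
124 = 13×9 + 7
9 = 1×7 + 2
7 = 3×2 + 1
2 = 2×1 + 0
Back-substitute:
1 = 7 − 3·2
1 = −3·9 + 4·7
1 = 4·124 − 55·9
1 = −55·133 + 59·124
1 = 59·257 − 114·133
1 = −114·20436 + 9065·257
So 257·9065 ≡ 1 (mod 20436), hence d = 9065.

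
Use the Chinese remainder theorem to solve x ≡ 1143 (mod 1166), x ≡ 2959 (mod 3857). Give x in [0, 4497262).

4129949

Write x = 1143 + 1166·k. Then 1166·k ≡ 2959 − 1143 ≡ 1816 (mod 3857).
Need 1166⁻¹ mod 3857. Extended Euclid on (3857, 1166):
3857 = 3*1166 + 359
1166 = 3*359 + 89
359 = 4*89 + 3
89 = 29*3 + 2
3 = 1*2 + 1
2 = 2*1 + 0
Back-substitute:
1 = 3 − 2
1 = −89 + 30·3
1 = 30·359 − 121·89
1 = −121·1166 + 393·359
1 = 393·3857 − 1300·1166
1166⁻¹ ≡ 2557 (mod 3857), so k ≡ 2557·1816 ≡ 3541 (mod 3857).
x = 1143 + 1166·3541 = 4129949.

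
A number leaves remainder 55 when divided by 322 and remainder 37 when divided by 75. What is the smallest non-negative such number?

1987

Write x = 55 + 322·k. Then 322·k ≡ 37 − 55 ≡ 57 (mod 75).
Need 322⁻¹ mod 75. Extended Euclid on (75, 22):
75 = 3·22 + 9
22 = 2·9 + 4
9 = 2·4 + 1
4 = 4·1 + 0
Back-substitute:
1 = 9 − 2·4
1 = −2·22 + 5·9
1 = 5·75 − 17·22
322⁻¹ ≡ 58 (mod 75), so k ≡ 58·57 ≡ 6 (mod 75).
x = 55 + 322·6 = 1987.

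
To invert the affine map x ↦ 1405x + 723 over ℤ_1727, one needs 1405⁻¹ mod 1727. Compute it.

Run Euclid on (1727, 1405):
1727 = 1×1405 + 322
1405 = 4×322 + 117
322 = 2×117 + 88
117 = 1×88 + 29
88 = 3×29 + 1
29 = 29×1 + 0
Since gcd(1405, 1727) = 1, back-substitute to write 1 as a combination:
1 = 88 − 3·29
1 = −3·117 + 4·88
1 = 4·322 − 11·117
1 = −11·1405 + 48·322
1 = 48·1727 − 59·1405
So 1405·(-59) ≡ 1 (mod 1727), and -59 ≡ 1668 (mod 1727).

1668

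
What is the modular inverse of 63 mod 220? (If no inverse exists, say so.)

7

Run Euclid on (220, 63):
220 = 3*63 + 31
63 = 2*31 + 1
31 = 31*1 + 0
The gcd is 1. Working backward:
1 = 63 − 2·31
1 = −2·220 + 7·63
So 63·7 ≡ 1 (mod 220).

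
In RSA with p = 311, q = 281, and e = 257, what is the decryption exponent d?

24993

φ(n) = (p−1)(q−1) = 310·280 = 86800.
Need d with 257·d ≡ 1 (mod 86800). Apply the extended Euclidean algorithm:
86800 = 337·257 + 191
257 = 1·191 + 66
191 = 2·66 + 59
66 = 1·59 + 7
59 = 8·7 + 3
7 = 2·3 + 1
3 = 3·1 + 0
Back-substitute:
1 = 7 − 2·3
1 = −2·59 + 17·7
1 = 17·66 − 19·59
1 = −19·191 + 55·66
1 = 55·257 − 74·191
1 = −74·86800 + 24993·257
So 257·24993 ≡ 1 (mod 86800), hence d = 24993.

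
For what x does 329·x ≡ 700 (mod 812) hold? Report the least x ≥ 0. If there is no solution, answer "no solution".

12

First find gcd(329, 812):
812 = 2*329 + 154
329 = 2*154 + 21
154 = 7*21 + 7
21 = 3*7 + 0
gcd = 7 and 7 | 700, so solutions exist. Divide through by 7: 47x ≡ 100 (mod 116).
Now find 47⁻¹ mod 116:
116 = 2×47 + 22
47 = 2×22 + 3
22 = 7×3 + 1
3 = 3×1 + 0
Back-substitute:
1 = 22 − 7·3
1 = −7·47 + 15·22
1 = 15·116 − 37·47
So 47·(-37) ≡ 1 (mod 116), i.e. 47⁻¹ ≡ 79.
Then x ≡ 79·100 ≡ 12 (mod 116); the smallest non-negative solution is x = 12.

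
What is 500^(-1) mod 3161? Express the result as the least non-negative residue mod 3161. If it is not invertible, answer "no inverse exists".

Run Euclid on (3161, 500):
3161 = 6·500 + 161
500 = 3·161 + 17
161 = 9·17 + 8
17 = 2·8 + 1
8 = 8·1 + 0
The gcd is 1. Working backward:
1 = 17 − 2·8
1 = −2·161 + 19·17
1 = 19·500 − 59·161
1 = −59·3161 + 373·500
So 500·373 ≡ 1 (mod 3161).

373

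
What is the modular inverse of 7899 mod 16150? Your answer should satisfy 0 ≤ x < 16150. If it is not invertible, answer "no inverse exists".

Extended Euclidean algorithm:
16150 = 2*7899 + 352
7899 = 22*352 + 155
352 = 2*155 + 42
155 = 3*42 + 29
42 = 1*29 + 13
29 = 2*13 + 3
13 = 4*3 + 1
3 = 3*1 + 0
gcd = 1, so the inverse exists. Back-substitute:
1 = 13 − 4·3
1 = −4·29 + 9·13
1 = 9·42 − 13·29
1 = −13·155 + 48·42
1 = 48·352 − 109·155
1 = −109·7899 + 2446·352
1 = 2446·16150 − 5001·7899
So 7899·(-5001) ≡ 1 (mod 16150), and -5001 ≡ 11149 (mod 16150).

11149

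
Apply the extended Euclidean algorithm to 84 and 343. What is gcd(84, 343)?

7

Repeated division:
343 = 4×84 + 7
84 = 12×7 + 0
gcd(84, 343) = 7.
Back-substituting:
7 = 343 − 4·84
So 7 = (1)·343 + (-4)·84.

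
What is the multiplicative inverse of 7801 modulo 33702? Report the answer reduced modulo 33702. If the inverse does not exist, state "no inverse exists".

gcd(33702, 7801) by repeated division:
33702 = 4·7801 + 2498
7801 = 3·2498 + 307
2498 = 8·307 + 42
307 = 7·42 + 13
42 = 3·13 + 3
13 = 4·3 + 1
3 = 3·1 + 0
The gcd is 1. Working backward:
1 = 13 − 4·3
1 = −4·42 + 13·13
1 = 13·307 − 95·42
1 = −95·2498 + 773·307
1 = 773·7801 − 2414·2498
1 = −2414·33702 + 10429·7801
So 7801·10429 ≡ 1 (mod 33702).

10429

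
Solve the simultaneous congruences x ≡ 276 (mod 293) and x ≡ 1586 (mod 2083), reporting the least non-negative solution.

30748

Write x = 276 + 293·k. Then 293·k ≡ 1586 − 276 ≡ 1310 (mod 2083).
Need 293⁻¹ mod 2083. Extended Euclid on (2083, 293):
2083 = 7×293 + 32
293 = 9×32 + 5
32 = 6×5 + 2
5 = 2×2 + 1
2 = 2×1 + 0
Back-substitute:
1 = 5 − 2·2
1 = −2·32 + 13·5
1 = 13·293 − 119·32
1 = −119·2083 + 846·293
293⁻¹ ≡ 846 (mod 2083), so k ≡ 846·1310 ≡ 104 (mod 2083).
x = 276 + 293·104 = 30748.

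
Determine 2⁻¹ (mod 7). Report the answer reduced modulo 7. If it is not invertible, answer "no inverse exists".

Apply the Euclidean algorithm to 7 and 2:
7 = 3×2 + 1
2 = 2×1 + 0
Since gcd(2, 7) = 1, back-substitute to write 1 as a combination:
1 = 7 − 3·2
So 2·(-3) ≡ 1 (mod 7), and -3 ≡ 4 (mod 7).

4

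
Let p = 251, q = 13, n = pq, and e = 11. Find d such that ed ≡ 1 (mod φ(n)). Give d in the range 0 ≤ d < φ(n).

φ(n) = (p−1)(q−1) = 250·12 = 3000.
Need d with 11·d ≡ 1 (mod 3000). Apply the extended Euclidean algorithm:
3000 = 272×11 + 8
11 = 1×8 + 3
8 = 2×3 + 2
3 = 1×2 + 1
2 = 2×1 + 0
Back-substitute:
1 = 3 − 2
1 = −8 + 3·3
1 = 3·11 − 4·8
1 = −4·3000 + 1091·11
So 11·1091 ≡ 1 (mod 3000), hence d = 1091.

1091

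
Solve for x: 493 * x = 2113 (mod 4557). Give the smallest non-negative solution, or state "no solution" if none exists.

First find gcd(493, 4557):
4557 = 9×493 + 120
493 = 4×120 + 13
120 = 9×13 + 3
13 = 4×3 + 1
3 = 3×1 + 0
gcd = 1, so a unique solution mod 4557 exists.
Back-substitute for the Bézout coefficients:
1 = 13 − 4·3
1 = −4·120 + 37·13
1 = 37·493 − 152·120
1 = −152·4557 + 1405·493
So 493·(1405) ≡ 1 (mod 4557), giving 493⁻¹ ≡ 1405.
x ≡ 493⁻¹·2113 ≡ 1405·2113 ≡ 2158 (mod 4557).

2158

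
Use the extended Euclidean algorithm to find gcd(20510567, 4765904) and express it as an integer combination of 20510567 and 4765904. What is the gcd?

Repeated division:
20510567 = 4*4765904 + 1446951
4765904 = 3*1446951 + 425051
1446951 = 3*425051 + 171798
425051 = 2*171798 + 81455
171798 = 2*81455 + 8888
81455 = 9*8888 + 1463
8888 = 6*1463 + 110
1463 = 13*110 + 33
110 = 3*33 + 11
33 = 3*11 + 0
gcd(20510567, 4765904) = 11.
Working backward:
11 = 110 − 3·33
11 = −3·1463 + 40·110
11 = 40·8888 − 243·1463
11 = −243·81455 + 2227·8888
11 = 2227·171798 − 4697·81455
11 = −4697·425051 + 11621·171798
11 = 11621·1446951 − 39560·425051
11 = −39560·4765904 + 130301·1446951
11 = 130301·20510567 − 560764·4765904
So 11 = (130301)·20510567 + (-560764)·4765904.

11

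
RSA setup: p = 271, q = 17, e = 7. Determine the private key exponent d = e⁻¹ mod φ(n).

3703

φ(n) = (p−1)(q−1) = 270·16 = 4320.
Need d with 7·d ≡ 1 (mod 4320). Apply the extended Euclidean algorithm:
4320 = 617*7 + 1
7 = 7*1 + 0
Back-substitute:
1 = 4320 − 617·7
So 7·(-617) ≡ 1 (mod 4320), hence d ≡ -617 ≡ 3703 (mod 4320).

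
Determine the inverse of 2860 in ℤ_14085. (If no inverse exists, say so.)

Compute gcd(2860, 14085):
14085 = 4*2860 + 2645
2860 = 1*2645 + 215
2645 = 12*215 + 65
215 = 3*65 + 20
65 = 3*20 + 5
20 = 4*5 + 0
gcd(2860, 14085) = 5 ≠ 1, so 2860 has no multiplicative inverse modulo 14085.

no inverse exists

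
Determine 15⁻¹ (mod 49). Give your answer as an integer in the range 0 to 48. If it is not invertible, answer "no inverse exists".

Apply the Euclidean algorithm to 49 and 15:
49 = 3×15 + 4
15 = 3×4 + 3
4 = 1×3 + 1
3 = 3×1 + 0
The gcd is 1. Working backward:
1 = 4 − 3
1 = −15 + 4·4
1 = 4·49 − 13·15
So 15·(-13) ≡ 1 (mod 49), and -13 ≡ 36 (mod 49).

36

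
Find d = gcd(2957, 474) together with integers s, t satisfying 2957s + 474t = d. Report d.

1

Euclidean algorithm:
2957 = 6*474 + 113
474 = 4*113 + 22
113 = 5*22 + 3
22 = 7*3 + 1
3 = 3*1 + 0
gcd(2957, 474) = 1.
Express as a combination:
1 = 22 − 7·3
1 = −7·113 + 36·22
1 = 36·474 − 151·113
1 = −151·2957 + 942·474
So 1 = (-151)·2957 + (942)·474.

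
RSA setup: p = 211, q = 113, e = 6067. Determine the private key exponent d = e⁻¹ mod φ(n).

φ(n) = (p−1)(q−1) = 210·112 = 23520.
Need d with 6067·d ≡ 1 (mod 23520). Apply the extended Euclidean algorithm:
23520 = 3*6067 + 5319
6067 = 1*5319 + 748
5319 = 7*748 + 83
748 = 9*83 + 1
83 = 83*1 + 0
Back-substitute:
1 = 748 − 9·83
1 = −9·5319 + 64·748
1 = 64·6067 − 73·5319
1 = −73·23520 + 283·6067
So 6067·283 ≡ 1 (mod 23520), hence d = 283.

283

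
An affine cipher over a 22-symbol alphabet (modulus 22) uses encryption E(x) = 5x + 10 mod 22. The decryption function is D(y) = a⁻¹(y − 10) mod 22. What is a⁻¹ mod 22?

Extended Euclidean algorithm:
22 = 4*5 + 2
5 = 2*2 + 1
2 = 2*1 + 0
The gcd is 1. Working backward:
1 = 5 − 2·2
1 = −2·22 + 9·5
So 5·9 ≡ 1 (mod 22).

9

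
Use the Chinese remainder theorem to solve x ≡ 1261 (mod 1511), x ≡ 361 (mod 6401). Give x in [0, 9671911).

Write x = 1261 + 1511·k. Then 1511·k ≡ 361 − 1261 ≡ 5501 (mod 6401).
Need 1511⁻¹ mod 6401. Extended Euclid on (6401, 1511):
6401 = 4×1511 + 357
1511 = 4×357 + 83
357 = 4×83 + 25
83 = 3×25 + 8
25 = 3×8 + 1
8 = 8×1 + 0
Back-substitute:
1 = 25 − 3·8
1 = −3·83 + 10·25
1 = 10·357 − 43·83
1 = −43·1511 + 182·357
1 = 182·6401 − 771·1511
1511⁻¹ ≡ 5630 (mod 6401), so k ≡ 5630·5501 ≡ 2592 (mod 6401).
x = 1261 + 1511·2592 = 3917773.

3917773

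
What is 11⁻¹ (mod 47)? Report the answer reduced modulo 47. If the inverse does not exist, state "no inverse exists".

Apply the Euclidean algorithm to 47 and 11:
47 = 4·11 + 3
11 = 3·3 + 2
3 = 1·2 + 1
2 = 2·1 + 0
Since gcd(11, 47) = 1, back-substitute to write 1 as a combination:
1 = 3 − 2
1 = −11 + 4·3
1 = 4·47 − 17·11
Hence 11⁻¹ ≡ -17 ≡ 30 (mod 47).

30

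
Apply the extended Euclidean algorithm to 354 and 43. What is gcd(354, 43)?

Euclidean algorithm:
354 = 8*43 + 10
43 = 4*10 + 3
10 = 3*3 + 1
3 = 3*1 + 0
gcd(354, 43) = 1.
Express as a combination:
1 = 10 − 3·3
1 = −3·43 + 13·10
1 = 13·354 − 107·43
So 1 = (13)·354 + (-107)·43.

1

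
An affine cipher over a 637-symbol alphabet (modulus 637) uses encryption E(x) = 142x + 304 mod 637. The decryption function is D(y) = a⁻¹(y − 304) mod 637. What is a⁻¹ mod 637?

Run Euclid on (637, 142):
637 = 4·142 + 69
142 = 2·69 + 4
69 = 17·4 + 1
4 = 4·1 + 0
gcd = 1, so the inverse exists. Back-substitute:
1 = 69 − 17·4
1 = −17·142 + 35·69
1 = 35·637 − 157·142
Hence 142⁻¹ ≡ -157 ≡ 480 (mod 637).

480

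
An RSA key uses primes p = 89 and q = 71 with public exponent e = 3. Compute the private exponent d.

φ(n) = (p−1)(q−1) = 88·70 = 6160.
Need d with 3·d ≡ 1 (mod 6160). Apply the extended Euclidean algorithm:
6160 = 2053*3 + 1
3 = 3*1 + 0
Back-substitute:
1 = 6160 − 2053·3
So 3·(-2053) ≡ 1 (mod 6160), hence d ≡ -2053 ≡ 4107 (mod 6160).

4107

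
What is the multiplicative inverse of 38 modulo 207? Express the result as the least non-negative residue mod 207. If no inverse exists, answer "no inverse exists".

gcd(207, 38) by repeated division:
207 = 5×38 + 17
38 = 2×17 + 4
17 = 4×4 + 1
4 = 4×1 + 0
Since gcd(38, 207) = 1, back-substitute to write 1 as a combination:
1 = 17 − 4·4
1 = −4·38 + 9·17
1 = 9·207 − 49·38
Hence 38⁻¹ ≡ -49 ≡ 158 (mod 207).

158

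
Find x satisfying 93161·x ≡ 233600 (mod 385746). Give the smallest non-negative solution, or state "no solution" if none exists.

95320

First find gcd(93161, 385746):
385746 = 4*93161 + 13102
93161 = 7*13102 + 1447
13102 = 9*1447 + 79
1447 = 18*79 + 25
79 = 3*25 + 4
25 = 6*4 + 1
4 = 4*1 + 0
gcd = 1, so a unique solution mod 385746 exists.
Back-substitute for the Bézout coefficients:
1 = 25 − 6·4
1 = −6·79 + 19·25
1 = 19·1447 − 348·79
1 = −348·13102 + 3151·1447
1 = 3151·93161 − 22405·13102
1 = −22405·385746 + 92771·93161
So 93161·(92771) ≡ 1 (mod 385746), giving 93161⁻¹ ≡ 92771.
x ≡ 93161⁻¹·233600 ≡ 92771·233600 ≡ 95320 (mod 385746).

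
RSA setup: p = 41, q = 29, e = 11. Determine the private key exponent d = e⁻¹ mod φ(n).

φ(n) = (p−1)(q−1) = 40·28 = 1120.
Need d with 11·d ≡ 1 (mod 1120). Apply the extended Euclidean algorithm:
1120 = 101×11 + 9
11 = 1×9 + 2
9 = 4×2 + 1
2 = 2×1 + 0
Back-substitute:
1 = 9 − 4·2
1 = −4·11 + 5·9
1 = 5·1120 − 509·11
So 11·(-509) ≡ 1 (mod 1120), hence d ≡ -509 ≡ 611 (mod 1120).

611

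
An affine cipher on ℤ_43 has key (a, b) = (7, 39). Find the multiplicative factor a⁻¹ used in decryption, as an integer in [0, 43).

37

Extended Euclidean algorithm:
43 = 6·7 + 1
7 = 7·1 + 0
The gcd is 1. Working backward:
1 = 43 − 6·7
Hence 7⁻¹ ≡ -6 ≡ 37 (mod 43).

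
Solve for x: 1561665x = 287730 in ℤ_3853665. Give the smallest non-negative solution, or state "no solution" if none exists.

First find gcd(1561665, 3853665):
3853665 = 2×1561665 + 730335
1561665 = 2×730335 + 100995
730335 = 7×100995 + 23370
100995 = 4×23370 + 7515
23370 = 3×7515 + 825
7515 = 9×825 + 90
825 = 9×90 + 15
90 = 6×15 + 0
gcd = 15 and 15 | 287730, so solutions exist. Divide through by 15: 104111x ≡ 19182 (mod 256911).
Now find 104111⁻¹ mod 256911:
256911 = 2*104111 + 48689
104111 = 2*48689 + 6733
48689 = 7*6733 + 1558
6733 = 4*1558 + 501
1558 = 3*501 + 55
501 = 9*55 + 6
55 = 9*6 + 1
6 = 6*1 + 0
Back-substitute:
1 = 55 − 9·6
1 = −9·501 + 82·55
1 = 82·1558 − 255·501
1 = −255·6733 + 1102·1558
1 = 1102·48689 − 7969·6733
1 = −7969·104111 + 17040·48689
1 = 17040·256911 − 42049·104111
So 104111·(-42049) ≡ 1 (mod 256911), i.e. 104111⁻¹ ≡ 214862.
Then x ≡ 214862·19182 ≡ 116622 (mod 256911); the smallest non-negative solution is x = 116622.

116622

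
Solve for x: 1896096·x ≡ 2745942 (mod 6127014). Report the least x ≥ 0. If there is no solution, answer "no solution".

63566

First find gcd(1896096, 6127014):
6127014 = 3×1896096 + 438726
1896096 = 4×438726 + 141192
438726 = 3×141192 + 15150
141192 = 9×15150 + 4842
15150 = 3×4842 + 624
4842 = 7×624 + 474
624 = 1×474 + 150
474 = 3×150 + 24
150 = 6×24 + 6
24 = 4×6 + 0
gcd = 6 and 6 | 2745942, so solutions exist. Divide through by 6: 316016x ≡ 457657 (mod 1021169).
Now find 316016⁻¹ mod 1021169:
1021169 = 3·316016 + 73121
316016 = 4·73121 + 23532
73121 = 3·23532 + 2525
23532 = 9·2525 + 807
2525 = 3·807 + 104
807 = 7·104 + 79
104 = 1·79 + 25
79 = 3·25 + 4
25 = 6·4 + 1
4 = 4·1 + 0
Back-substitute:
1 = 25 − 6·4
1 = −6·79 + 19·25
1 = 19·104 − 25·79
1 = −25·807 + 194·104
1 = 194·2525 − 607·807
1 = −607·23532 + 5657·2525
1 = 5657·73121 − 17578·23532
1 = −17578·316016 + 75969·73121
1 = 75969·1021169 − 245485·316016
So 316016·(-245485) ≡ 1 (mod 1021169), i.e. 316016⁻¹ ≡ 775684.
Then x ≡ 775684·457657 ≡ 63566 (mod 1021169); the smallest non-negative solution is x = 63566.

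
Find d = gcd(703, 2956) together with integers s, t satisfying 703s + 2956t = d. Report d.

Repeated division:
2956 = 4·703 + 144
703 = 4·144 + 127
144 = 1·127 + 17
127 = 7·17 + 8
17 = 2·8 + 1
8 = 8·1 + 0
gcd(703, 2956) = 1.
Express as a combination:
1 = 17 − 2·8
1 = −2·127 + 15·17
1 = 15·144 − 17·127
1 = −17·703 + 83·144
1 = 83·2956 − 349·703
So 1 = (83)·2956 + (-349)·703.

1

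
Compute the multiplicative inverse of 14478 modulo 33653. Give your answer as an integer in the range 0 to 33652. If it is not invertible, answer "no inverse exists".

Run Euclid on (33653, 14478):
33653 = 2*14478 + 4697
14478 = 3*4697 + 387
4697 = 12*387 + 53
387 = 7*53 + 16
53 = 3*16 + 5
16 = 3*5 + 1
5 = 5*1 + 0
The gcd is 1. Working backward:
1 = 16 − 3·5
1 = −3·53 + 10·16
1 = 10·387 − 73·53
1 = −73·4697 + 886·387
1 = 886·14478 − 2731·4697
1 = −2731·33653 + 6348·14478
So 14478·6348 ≡ 1 (mod 33653).

6348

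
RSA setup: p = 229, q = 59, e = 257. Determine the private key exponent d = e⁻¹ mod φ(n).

6329

φ(n) = (p−1)(q−1) = 228·58 = 13224.
Need d with 257·d ≡ 1 (mod 13224). Apply the extended Euclidean algorithm:
13224 = 51·257 + 117
257 = 2·117 + 23
117 = 5·23 + 2
23 = 11·2 + 1
2 = 2·1 + 0
Back-substitute:
1 = 23 − 11·2
1 = −11·117 + 56·23
1 = 56·257 − 123·117
1 = −123·13224 + 6329·257
So 257·6329 ≡ 1 (mod 13224), hence d = 6329.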